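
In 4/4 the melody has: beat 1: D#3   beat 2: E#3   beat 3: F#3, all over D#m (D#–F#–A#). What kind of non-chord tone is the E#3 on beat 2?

Passing tone.

The harmony at that moment is D# minor triad (D#, F#, A#); E#3 is not a chord tone.
It is approached by step up from D#3 and left by step up to F#3.
Step in, step out in the same direction — a passing tone.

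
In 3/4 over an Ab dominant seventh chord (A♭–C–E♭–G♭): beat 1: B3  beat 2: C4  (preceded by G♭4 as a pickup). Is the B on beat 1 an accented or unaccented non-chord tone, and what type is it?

The harmony at that moment is A♭ dominant seventh chord (A♭, C, E♭, G♭); B3 is not a chord tone.
It is approached by leap down from G♭4 and left by step up to C4.
Leap in, step out — an appoggiatura.
It falls on the downbeat, so it is accented.

Accented appoggiatura.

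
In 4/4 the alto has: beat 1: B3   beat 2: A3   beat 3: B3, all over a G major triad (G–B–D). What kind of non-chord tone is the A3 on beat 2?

Lower neighbor tone.

The harmony at that moment is G major triad (G, B, D); A3 is not a chord tone.
It is approached by step down from B3 and left by step up to B3.
Step away and step back to the same note — a neighbor tone (lower neighbor).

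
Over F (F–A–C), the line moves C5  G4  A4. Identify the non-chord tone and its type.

G4 is an appoggiatura.

The harmony at that moment is F major triad (F, A, C); G4 is not a chord tone.
It is approached by leap down from C5 and left by step up to A4.
Leap in, step out — an appoggiatura.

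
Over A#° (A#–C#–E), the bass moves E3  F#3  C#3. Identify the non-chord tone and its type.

The harmony at that moment is A# diminished triad (A#, C#, E); F#3 is not a chord tone.
It is approached by step up from E3 and left by leap down to C#3.
Step in, leap out — an escape tone.

F#3 is an escape tone.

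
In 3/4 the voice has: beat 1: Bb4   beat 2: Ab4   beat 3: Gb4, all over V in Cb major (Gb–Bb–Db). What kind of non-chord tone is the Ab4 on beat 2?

The harmony at that moment is Gb major triad (Gb, Bb, Db); Ab4 is not a chord tone.
It is approached by step down from Bb4 and left by step down to Gb4.
Step in, step out in the same direction — a passing tone.

Passing tone.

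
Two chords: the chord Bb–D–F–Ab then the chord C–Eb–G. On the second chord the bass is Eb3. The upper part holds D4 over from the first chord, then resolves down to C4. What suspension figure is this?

7–6 suspension.

At the second chord the bass is Eb3. The suspended D4 lies a seventh above the bass; after resolving down by step to C4, the interval above the bass becomes a sixth.
Suspension figures are named by those two intervals: 7–6.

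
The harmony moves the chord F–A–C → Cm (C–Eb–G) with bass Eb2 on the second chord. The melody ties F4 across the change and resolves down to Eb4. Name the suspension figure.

At the second chord the bass is Eb2. The suspended F4 lies a ninth above the bass; after resolving down by step to Eb4, the interval above the bass becomes an octave.
Suspension figures are named by those two intervals: 9–8.

9–8 suspension.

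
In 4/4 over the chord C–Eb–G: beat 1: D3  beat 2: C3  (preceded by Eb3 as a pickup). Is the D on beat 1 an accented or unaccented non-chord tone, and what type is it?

Accented passing tone.

The harmony at that moment is C minor triad (C, Eb, G); D3 is not a chord tone.
It is approached by step down from Eb3 and left by step down to C3.
Step in, step out in the same direction — a passing tone.
It falls on the downbeat, so it is accented.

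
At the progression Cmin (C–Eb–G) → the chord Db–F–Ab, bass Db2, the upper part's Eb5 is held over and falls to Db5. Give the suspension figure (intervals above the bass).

At the second chord the bass is Db2. The suspended Eb5 lies a ninth above the bass; after resolving down by step to Db5, the interval above the bass becomes an octave.
Suspension figures are named by those two intervals: 9–8.

9–8 suspension.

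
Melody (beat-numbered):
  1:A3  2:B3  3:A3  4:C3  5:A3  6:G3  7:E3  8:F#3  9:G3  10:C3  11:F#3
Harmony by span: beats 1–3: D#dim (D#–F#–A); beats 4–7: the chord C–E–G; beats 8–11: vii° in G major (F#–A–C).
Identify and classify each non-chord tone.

B3 (beat 2) — neighbor tone; A3 (beat 5) — appoggiatura; G3 (beat 9) — escape tone.

The harmony at that moment is D# diminished triad (D#, F#, A); B3 is not a chord tone.
It is approached by step up from A3 and left by step down to A3.
Step away and step back to the same note — a neighbor tone (upper neighbor).
The harmony at that moment is C major triad (C, E, G); A3 is not a chord tone.
It is approached by leap up from C3 and left by step down to G3.
Leap in, step out — an appoggiatura.
The harmony at that moment is F# diminished triad (F#, A, C); G3 is not a chord tone.
It is approached by step up from F#3 and left by leap down to C3.
Step in, leap out — an escape tone.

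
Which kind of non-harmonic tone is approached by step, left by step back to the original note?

Neighbor tone.

Approach: by step. Departure: by step in the opposite direction, back to the starting pitch.
Stepwise on both sides but reversing to return to the same chord tone — a neighbor tone. (Had it continued onward in the same direction it would be a passing tone instead.)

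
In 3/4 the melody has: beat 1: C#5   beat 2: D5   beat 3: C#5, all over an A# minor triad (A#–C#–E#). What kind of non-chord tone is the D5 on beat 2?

The harmony at that moment is A# minor triad (A#, C#, E#); D5 is not a chord tone.
It is approached by step up from C#5 and left by step down to C#5.
Step away and step back to the same note — a neighbor tone (upper neighbor).

Upper neighbor tone.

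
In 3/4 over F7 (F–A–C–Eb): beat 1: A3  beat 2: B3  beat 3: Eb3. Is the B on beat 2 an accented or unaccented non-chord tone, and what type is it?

Unaccented escape tone.

The harmony at that moment is F dominant seventh chord (F, A, C, Eb); B3 is not a chord tone.
It is approached by step up from A3 and left by leap down to Eb3.
Step in, leap out — an escape tone.
It falls on a weak beat, so it is unaccented.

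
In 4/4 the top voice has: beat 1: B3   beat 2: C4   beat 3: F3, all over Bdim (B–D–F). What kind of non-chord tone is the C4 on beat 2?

The harmony at that moment is B diminished triad (B, D, F); C4 is not a chord tone.
It is approached by step up from B3 and left by leap down to F3.
Step in, leap out, on a weak beat — an escape tone.

Escape tone.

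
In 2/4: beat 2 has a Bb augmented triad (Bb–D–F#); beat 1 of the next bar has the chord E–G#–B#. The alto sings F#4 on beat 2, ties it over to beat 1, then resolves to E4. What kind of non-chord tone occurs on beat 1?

The harmony at that moment is E augmented triad (E, G#, B#); F#4 is not a chord tone.
It is held over (the same pitch as the preceding F#4) and left by step down to E4.
Held over from the previous chord and resolving down by step — a suspension.

Suspension.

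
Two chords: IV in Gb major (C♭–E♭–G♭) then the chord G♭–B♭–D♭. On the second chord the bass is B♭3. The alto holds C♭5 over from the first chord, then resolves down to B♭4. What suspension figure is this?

At the second chord the bass is B♭3. The suspended C♭5 lies a ninth above the bass; after resolving down by step to B♭4, the interval above the bass becomes an octave.
Suspension figures are named by those two intervals: 9–8.

9–8 suspension.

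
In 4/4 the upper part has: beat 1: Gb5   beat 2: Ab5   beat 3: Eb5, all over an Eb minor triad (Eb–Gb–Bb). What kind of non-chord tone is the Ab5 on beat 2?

The harmony at that moment is Eb minor triad (Eb, Gb, Bb); Ab5 is not a chord tone.
It is approached by step up from Gb5 and left by leap down to Eb5.
Step in, leap out, on a weak beat — an escape tone.

Escape tone.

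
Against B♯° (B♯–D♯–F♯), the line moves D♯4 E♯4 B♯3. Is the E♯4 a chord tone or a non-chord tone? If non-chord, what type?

Non-chord tone — an escape tone.

The harmony at that moment is B♯ diminished triad (B♯, D♯, F♯); E♯4 is not a chord tone.
It is approached by step up from D♯4 and left by leap down to B♯3.
Step in, leap out — an escape tone.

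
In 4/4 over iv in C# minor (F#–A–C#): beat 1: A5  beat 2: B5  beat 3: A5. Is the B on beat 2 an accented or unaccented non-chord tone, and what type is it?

Unaccented neighbor tone.

The harmony at that moment is F# minor triad (F#, A, C#); B5 is not a chord tone.
It is approached by step up from A5 and left by step down to A5.
Step away and step back to the same note — a neighbor tone (upper neighbor).
It falls on a weak beat, so it is unaccented.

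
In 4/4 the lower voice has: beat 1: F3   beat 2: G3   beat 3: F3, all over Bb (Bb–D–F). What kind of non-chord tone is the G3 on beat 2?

The harmony at that moment is Bb major triad (Bb, D, F); G3 is not a chord tone.
It is approached by step up from F3 and left by step down to F3.
Step away and step back to the same note — a neighbor tone (upper neighbor).

Upper neighbor tone.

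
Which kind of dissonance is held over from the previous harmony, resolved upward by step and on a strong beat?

Retardation.

Approach: by preparation — the pitch is first a chord tone, then held (tied or repeated) while the harmony changes under it. Departure: up by step. Metric position: strong.
A prepared dissonance that resolves upward by step — a retardation. (The same figure resolving downward would be a suspension.)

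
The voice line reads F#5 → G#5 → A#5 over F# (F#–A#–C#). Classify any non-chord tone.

G#5 is a passing tone.

The harmony at that moment is F# major triad (F#, A#, C#); G#5 is not a chord tone.
It is approached by step up from F#5 and left by step up to A#5.
Step in, step out in the same direction — a passing tone.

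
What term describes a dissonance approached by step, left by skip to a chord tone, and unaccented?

Approach: by step. Departure: by leap. Metric position: weak.
Step in, leap out, from a weak position — an escape tone (échappée). (It is the mirror image of the appoggiatura, which leaps in and steps out on a strong beat.)

Escape tone.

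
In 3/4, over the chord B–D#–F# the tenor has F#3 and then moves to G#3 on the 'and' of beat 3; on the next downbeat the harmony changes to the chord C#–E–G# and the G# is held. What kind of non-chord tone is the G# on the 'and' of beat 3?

The harmony at that moment is B major triad (B, D#, F#); G#3 is not a chord tone.
It is approached by step up from F#3 and then sustained as the same pitch into the next harmony.
Arriving early and becoming a chord tone when the harmony changes — an anticipation.

Anticipation.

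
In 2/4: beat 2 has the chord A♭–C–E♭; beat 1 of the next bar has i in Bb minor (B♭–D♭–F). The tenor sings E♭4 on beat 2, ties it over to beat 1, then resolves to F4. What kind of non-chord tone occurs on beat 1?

Retardation.

The harmony at that moment is B♭ minor triad (B♭, D♭, F); E♭4 is not a chord tone.
It is held over (the same pitch as the preceding E♭4) and left by step up to F4.
Held over from the previous chord and resolving up by step — a retardation.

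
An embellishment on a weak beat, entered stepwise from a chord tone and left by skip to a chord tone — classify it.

Approach: by step. Departure: by leap. Metric position: weak.
Step in, leap out, from a weak position — an escape tone (échappée). (It is the mirror image of the appoggiatura, which leaps in and steps out on a strong beat.)

Escape tone.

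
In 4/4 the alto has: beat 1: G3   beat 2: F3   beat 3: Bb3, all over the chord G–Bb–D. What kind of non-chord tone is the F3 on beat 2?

The harmony at that moment is G minor triad (G, Bb, D); F3 is not a chord tone.
It is approached by step down from G3 and left by leap up to Bb3.
Step in, leap out, on a weak beat — an escape tone.

Escape tone.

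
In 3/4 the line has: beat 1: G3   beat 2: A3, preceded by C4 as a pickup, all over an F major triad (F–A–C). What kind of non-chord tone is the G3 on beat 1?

Appoggiatura.

The harmony at that moment is F major triad (F, A, C); G3 is not a chord tone.
It is approached by leap down from C4 and left by step up to A3.
Leap in, step out, metrically accented — an appoggiatura.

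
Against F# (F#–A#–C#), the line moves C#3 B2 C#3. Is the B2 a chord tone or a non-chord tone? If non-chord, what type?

The harmony at that moment is F# major triad (F#, A#, C#); B2 is not a chord tone.
It is approached by step down from C#3 and left by step up to C#3.
Step away and step back to the same note — a neighbor tone (lower neighbor).

Non-chord tone — a neighbor tone.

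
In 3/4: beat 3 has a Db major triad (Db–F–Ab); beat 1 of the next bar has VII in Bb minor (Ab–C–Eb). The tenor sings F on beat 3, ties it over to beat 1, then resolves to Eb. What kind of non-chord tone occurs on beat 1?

Suspension.

The harmony at that moment is Ab major triad (Ab, C, Eb); F is not a chord tone.
It is held over (the same pitch as the preceding F) and left by step down to Eb.
Held over from the previous chord and resolving down by step — a suspension.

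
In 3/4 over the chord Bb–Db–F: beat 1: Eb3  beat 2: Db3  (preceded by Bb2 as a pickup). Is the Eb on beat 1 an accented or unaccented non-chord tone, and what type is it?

The harmony at that moment is Bb minor triad (Bb, Db, F); Eb3 is not a chord tone.
It is approached by leap up from Bb2 and left by step down to Db3.
Leap in, step out — an appoggiatura.
It falls on the downbeat, so it is accented.

Accented appoggiatura.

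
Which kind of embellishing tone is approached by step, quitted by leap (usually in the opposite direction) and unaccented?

Escape tone.

Approach: by step. Departure: by leap. Metric position: weak.
Step in, leap out, from a weak position — an escape tone (échappée). (It is the mirror image of the appoggiatura, which leaps in and steps out on a strong beat.)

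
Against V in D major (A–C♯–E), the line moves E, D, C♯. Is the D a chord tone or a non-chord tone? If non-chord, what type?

The harmony at that moment is A major triad (A, C♯, E); D is not a chord tone.
It is approached by step down from E and left by step down to C♯.
Step in, step out in the same direction — a passing tone.

Non-chord tone — a passing tone.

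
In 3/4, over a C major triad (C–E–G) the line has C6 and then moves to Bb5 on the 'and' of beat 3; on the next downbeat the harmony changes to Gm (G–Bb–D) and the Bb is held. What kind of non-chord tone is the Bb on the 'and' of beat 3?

The harmony at that moment is C major triad (C, E, G); Bb5 is not a chord tone.
It is approached by step down from C6 and then sustained as the same pitch into the next harmony.
Arriving early and becoming a chord tone when the harmony changes — an anticipation.

Anticipation.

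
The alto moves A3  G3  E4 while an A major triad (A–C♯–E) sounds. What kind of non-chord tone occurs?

The harmony at that moment is A major triad (A, C♯, E); G3 is not a chord tone.
It is approached by step down from A3 and left by leap up to E4.
Step in, leap out — an escape tone.

G3 is an escape tone.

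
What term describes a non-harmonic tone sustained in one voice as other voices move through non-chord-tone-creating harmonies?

Approach: none. Departure: none — a single pitch is sustained while the chords change around it, passing through harmonies that do not contain it.
No melodic motion at all; the dissonance is created entirely by the moving harmonies against the stationary note — a pedal tone (pedal point).

Pedal tone.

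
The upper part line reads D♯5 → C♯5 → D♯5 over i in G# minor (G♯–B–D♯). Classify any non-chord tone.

C♯5 is a neighbor tone.

The harmony at that moment is G♯ minor triad (G♯, B, D♯); C♯5 is not a chord tone.
It is approached by step down from D♯5 and left by step up to D♯5.
Step away and step back to the same note — a neighbor tone (lower neighbor).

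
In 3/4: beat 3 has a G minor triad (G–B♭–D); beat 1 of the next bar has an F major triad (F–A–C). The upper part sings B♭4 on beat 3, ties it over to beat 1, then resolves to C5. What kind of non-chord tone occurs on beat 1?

Retardation.

The harmony at that moment is F major triad (F, A, C); B♭4 is not a chord tone.
It is held over (the same pitch as the preceding B♭4) and left by step up to C5.
Held over from the previous chord and resolving up by step — a retardation.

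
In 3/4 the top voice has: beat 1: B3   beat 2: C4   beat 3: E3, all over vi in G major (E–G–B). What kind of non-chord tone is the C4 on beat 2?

The harmony at that moment is E minor triad (E, G, B); C4 is not a chord tone.
It is approached by step up from B3 and left by leap down to E3.
Step in, leap out, on a weak beat — an escape tone.

Escape tone.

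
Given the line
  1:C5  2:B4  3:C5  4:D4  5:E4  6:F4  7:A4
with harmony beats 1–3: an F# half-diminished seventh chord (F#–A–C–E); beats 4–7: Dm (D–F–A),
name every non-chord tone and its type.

The harmony at that moment is F# half-diminished seventh chord (F#, A, C, E); B4 is not a chord tone.
It is approached by step down from C5 and left by step up to C5.
Step away and step back to the same note — a neighbor tone (lower neighbor).
The harmony at that moment is D minor triad (D, F, A); E4 is not a chord tone.
It is approached by step up from D4 and left by step up to F4.
Step in, step out in the same direction — a passing tone.

B4 (beat 2) — neighbor tone; E4 (beat 5) — passing tone.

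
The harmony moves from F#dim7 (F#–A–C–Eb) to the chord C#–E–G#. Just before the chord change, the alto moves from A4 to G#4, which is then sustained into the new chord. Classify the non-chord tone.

The harmony at that moment is F# diminished seventh chord (F#, A, C, Eb); G#4 is not a chord tone.
It is approached by step down from A4 and then sustained as the same pitch into the next harmony.
Arriving early and becoming a chord tone when the harmony changes — an anticipation.

G#4 is an anticipation.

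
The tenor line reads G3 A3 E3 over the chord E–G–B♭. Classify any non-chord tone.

A3 is an escape tone.

The harmony at that moment is E diminished triad (E, G, B♭); A3 is not a chord tone.
It is approached by step up from G3 and left by leap down to E3.
Step in, leap out — an escape tone.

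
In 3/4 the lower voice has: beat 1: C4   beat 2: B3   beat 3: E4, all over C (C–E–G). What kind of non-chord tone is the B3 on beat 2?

Escape tone.

The harmony at that moment is C major triad (C, E, G); B3 is not a chord tone.
It is approached by step down from C4 and left by leap up to E4.
Step in, leap out, on a weak beat — an escape tone.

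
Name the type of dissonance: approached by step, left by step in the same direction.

Passing tone.

Approach: by step. Departure: by step, continuing in the same direction.
Stepwise on both sides with no change of direction means the note fills in the space between two different chord tones — a passing tone. (Had it turned back to its starting note it would be a neighbor tone instead.)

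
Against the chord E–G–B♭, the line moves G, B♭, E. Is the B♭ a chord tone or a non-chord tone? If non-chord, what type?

E diminished triad contains E, G, B♭; B♭ is the fifth, so it is a chord tone.

Chord tone (the fifth of E diminished triad).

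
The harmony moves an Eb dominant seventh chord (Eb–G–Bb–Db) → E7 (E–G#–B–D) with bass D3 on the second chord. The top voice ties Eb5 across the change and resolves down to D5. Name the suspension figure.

At the second chord the bass is D3. The suspended Eb5 lies a ninth above the bass; after resolving down by step to D5, the interval above the bass becomes an octave.
Suspension figures are named by those two intervals: 9–8.

9–8 suspension.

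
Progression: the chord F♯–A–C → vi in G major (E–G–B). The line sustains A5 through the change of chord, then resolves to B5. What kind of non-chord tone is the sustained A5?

A5 is a retardation.

The harmony at that moment is E minor triad (E, G, B); A5 is not a chord tone.
It is held over (the same pitch as the preceding A5) and left by step up to B5.
Held over from the previous chord and resolving up by step — a retardation.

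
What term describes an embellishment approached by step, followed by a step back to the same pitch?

Neighbor tone.

Approach: by step. Departure: by step in the opposite direction, back to the starting pitch.
Stepwise on both sides but reversing to return to the same chord tone — a neighbor tone. (Had it continued onward in the same direction it would be a passing tone instead.)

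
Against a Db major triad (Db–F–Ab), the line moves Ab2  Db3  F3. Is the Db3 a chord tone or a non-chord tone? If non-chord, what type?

Db major triad contains Db, F, Ab; Db is the root, so it is a chord tone.

Chord tone (the root of Db major triad).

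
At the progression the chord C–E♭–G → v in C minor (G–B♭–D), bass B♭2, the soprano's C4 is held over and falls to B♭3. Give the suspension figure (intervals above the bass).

9–8 suspension.

At the second chord the bass is B♭2. The suspended C4 lies a ninth above the bass; after resolving down by step to B♭3, the interval above the bass becomes an octave.
Suspension figures are named by those two intervals: 9–8.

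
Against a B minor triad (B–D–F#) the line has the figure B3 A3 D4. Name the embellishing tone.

A3 is an escape tone.

The harmony at that moment is B minor triad (B, D, F#); A3 is not a chord tone.
It is approached by step down from B3 and left by leap up to D4.
Step in, leap out — an escape tone.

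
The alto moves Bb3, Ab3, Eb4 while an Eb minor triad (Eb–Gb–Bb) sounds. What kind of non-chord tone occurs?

Ab3 is an escape tone.

The harmony at that moment is Eb minor triad (Eb, Gb, Bb); Ab3 is not a chord tone.
It is approached by step down from Bb3 and left by leap up to Eb4.
Step in, leap out — an escape tone.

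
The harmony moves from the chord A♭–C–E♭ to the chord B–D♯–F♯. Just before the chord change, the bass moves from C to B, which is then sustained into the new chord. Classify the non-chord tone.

B is an anticipation.

The harmony at that moment is A♭ major triad (A♭, C, E♭); B is not a chord tone.
It is approached by step down from C and then sustained as the same pitch into the next harmony.
Arriving early and becoming a chord tone when the harmony changes — an anticipation.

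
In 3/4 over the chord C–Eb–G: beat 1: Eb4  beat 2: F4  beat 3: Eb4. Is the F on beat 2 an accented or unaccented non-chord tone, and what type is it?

The harmony at that moment is C minor triad (C, Eb, G); F4 is not a chord tone.
It is approached by step up from Eb4 and left by step down to Eb4.
Step away and step back to the same note — a neighbor tone (upper neighbor).
It falls on a weak beat, so it is unaccented.

Unaccented neighbor tone.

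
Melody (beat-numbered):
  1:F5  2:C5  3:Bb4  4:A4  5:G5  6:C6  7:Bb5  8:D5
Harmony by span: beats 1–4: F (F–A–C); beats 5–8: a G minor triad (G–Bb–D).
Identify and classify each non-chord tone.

Bb4 (beat 3) — passing tone; C6 (beat 6) — appoggiatura.

The harmony at that moment is F major triad (F, A, C); Bb4 is not a chord tone.
It is approached by step down from C5 and left by step down to A4.
Step in, step out in the same direction — a passing tone.
The harmony at that moment is G minor triad (G, Bb, D); C6 is not a chord tone.
It is approached by leap up from G5 and left by step down to Bb5.
Leap in, step out — an appoggiatura.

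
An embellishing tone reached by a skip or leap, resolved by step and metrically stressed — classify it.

Appoggiatura.

Approach: by leap. Departure: by step. Metric position: strong.
Leap in, step out, in a metrically strong position — an appoggiatura. (It is the mirror image of the escape tone, which steps in and leaps out from a weak position.)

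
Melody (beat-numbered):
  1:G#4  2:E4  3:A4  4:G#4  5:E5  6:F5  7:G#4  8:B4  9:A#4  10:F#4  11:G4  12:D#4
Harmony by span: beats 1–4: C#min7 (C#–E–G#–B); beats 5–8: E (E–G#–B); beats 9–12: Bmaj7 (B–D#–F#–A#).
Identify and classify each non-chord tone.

The harmony at that moment is C# minor seventh chord (C#, E, G#, B); A4 is not a chord tone.
It is approached by leap up from E4 and left by step down to G#4.
Leap in, step out — an appoggiatura.
The harmony at that moment is E major triad (E, G#, B); F5 is not a chord tone.
It is approached by step up from E5 and left by leap down to G#4.
Step in, leap out — an escape tone.
The harmony at that moment is B major seventh chord (B, D#, F#, A#); G4 is not a chord tone.
It is approached by step up from F#4 and left by leap down to D#4.
Step in, leap out — an escape tone.

A4 (beat 3) — appoggiatura; F5 (beat 6) — escape tone; G4 (beat 11) — escape tone.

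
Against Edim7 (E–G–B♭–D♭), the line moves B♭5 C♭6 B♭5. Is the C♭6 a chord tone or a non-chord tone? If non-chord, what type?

Non-chord tone — a neighbor tone.

The harmony at that moment is E diminished seventh chord (E, G, B♭, D♭); C♭6 is not a chord tone.
It is approached by step up from B♭5 and left by step down to B♭5.
Step away and step back to the same note — a neighbor tone (upper neighbor).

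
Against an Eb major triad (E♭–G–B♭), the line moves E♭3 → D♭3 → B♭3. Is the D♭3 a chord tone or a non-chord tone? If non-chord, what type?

Non-chord tone — an escape tone.

The harmony at that moment is E♭ major triad (E♭, G, B♭); D♭3 is not a chord tone.
It is approached by step down from E♭3 and left by leap up to B♭3.
Step in, leap out — an escape tone.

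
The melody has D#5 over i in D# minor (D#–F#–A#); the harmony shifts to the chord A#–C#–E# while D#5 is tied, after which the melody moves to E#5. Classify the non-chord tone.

The harmony at that moment is A# minor triad (A#, C#, E#); D#5 is not a chord tone.
It is held over (the same pitch as the preceding D#5) and left by step up to E#5.
Held over from the previous chord and resolving up by step — a retardation.

D#5 is a retardation.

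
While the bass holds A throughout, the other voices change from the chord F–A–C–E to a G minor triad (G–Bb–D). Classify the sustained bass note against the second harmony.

Pedal tone (pedal point).

The harmony at that moment is G minor triad (G, Bb, D); A is not a chord tone.
It is held over (the same pitch as the preceding A) and then sustained as the same pitch into the next harmony.
Sustained through a change of harmony — a pedal tone.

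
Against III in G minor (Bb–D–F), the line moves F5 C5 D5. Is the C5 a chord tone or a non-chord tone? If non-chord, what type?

Non-chord tone — an appoggiatura.

The harmony at that moment is Bb major triad (Bb, D, F); C5 is not a chord tone.
It is approached by leap down from F5 and left by step up to D5.
Leap in, step out — an appoggiatura.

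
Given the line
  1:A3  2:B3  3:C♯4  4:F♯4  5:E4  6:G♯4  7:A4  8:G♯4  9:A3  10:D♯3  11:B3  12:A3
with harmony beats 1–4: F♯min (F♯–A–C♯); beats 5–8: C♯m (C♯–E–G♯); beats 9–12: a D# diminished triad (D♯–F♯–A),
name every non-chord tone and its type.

B3 (beat 2) — passing tone; A4 (beat 7) — neighbor tone; B3 (beat 11) — appoggiatura.

The harmony at that moment is F♯ minor triad (F♯, A, C♯); B3 is not a chord tone.
It is approached by step up from A3 and left by step up to C♯4.
Step in, step out in the same direction — a passing tone.
The harmony at that moment is C♯ minor triad (C♯, E, G♯); A4 is not a chord tone.
It is approached by step up from G♯4 and left by step down to G♯4.
Step away and step back to the same note — a neighbor tone (upper neighbor).
The harmony at that moment is D♯ diminished triad (D♯, F♯, A); B3 is not a chord tone.
It is approached by leap up from D♯3 and left by step down to A3.
Leap in, step out — an appoggiatura.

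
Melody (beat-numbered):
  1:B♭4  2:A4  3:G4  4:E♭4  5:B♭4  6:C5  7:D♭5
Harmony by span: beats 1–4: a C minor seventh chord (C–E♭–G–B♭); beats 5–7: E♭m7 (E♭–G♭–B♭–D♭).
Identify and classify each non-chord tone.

The harmony at that moment is C minor seventh chord (C, E♭, G, B♭); A4 is not a chord tone.
It is approached by step down from B♭4 and left by step down to G4.
Step in, step out in the same direction — a passing tone.
The harmony at that moment is E♭ minor seventh chord (E♭, G♭, B♭, D♭); C5 is not a chord tone.
It is approached by step up from B♭4 and left by step up to D♭5.
Step in, step out in the same direction — a passing tone.

A4 (beat 2) — passing tone; C5 (beat 6) — passing tone.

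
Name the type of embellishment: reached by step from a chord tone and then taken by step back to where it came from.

Approach: by step. Departure: by step in the opposite direction, back to the starting pitch.
Stepwise on both sides but reversing to return to the same chord tone — a neighbor tone. (Had it continued onward in the same direction it would be a passing tone instead.)

Neighbor tone.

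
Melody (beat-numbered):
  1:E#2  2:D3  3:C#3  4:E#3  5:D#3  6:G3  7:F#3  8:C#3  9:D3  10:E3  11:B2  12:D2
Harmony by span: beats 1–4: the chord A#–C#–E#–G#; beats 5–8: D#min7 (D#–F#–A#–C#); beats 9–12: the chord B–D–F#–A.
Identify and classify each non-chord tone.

The harmony at that moment is A# minor seventh chord (A#, C#, E#, G#); D3 is not a chord tone.
It is approached by leap up from E#2 and left by step down to C#3.
Leap in, step out — an appoggiatura.
The harmony at that moment is D# minor seventh chord (D#, F#, A#, C#); G3 is not a chord tone.
It is approached by leap up from D#3 and left by step down to F#3.
Leap in, step out — an appoggiatura.
The harmony at that moment is B minor seventh chord (B, D, F#, A); E3 is not a chord tone.
It is approached by step up from D3 and left by leap down to B2.
Step in, leap out — an escape tone.

D3 (beat 2) — appoggiatura; G3 (beat 6) — appoggiatura; E3 (beat 10) — escape tone.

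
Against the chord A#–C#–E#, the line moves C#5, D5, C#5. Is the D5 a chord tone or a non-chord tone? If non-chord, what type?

The harmony at that moment is A# minor triad (A#, C#, E#); D5 is not a chord tone.
It is approached by step up from C#5 and left by step down to C#5.
Step away and step back to the same note — a neighbor tone (upper neighbor).

Non-chord tone — a neighbor tone.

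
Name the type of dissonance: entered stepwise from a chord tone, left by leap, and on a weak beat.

Escape tone.

Approach: by step. Departure: by leap. Metric position: weak.
Step in, leap out, from a weak position — an escape tone (échappée). (It is the mirror image of the appoggiatura, which leaps in and steps out on a strong beat.)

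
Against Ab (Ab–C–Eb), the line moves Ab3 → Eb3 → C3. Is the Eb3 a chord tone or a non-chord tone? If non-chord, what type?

Chord tone (the fifth of Ab major triad).

Ab major triad contains Ab, C, Eb; Eb is the fifth, so it is a chord tone.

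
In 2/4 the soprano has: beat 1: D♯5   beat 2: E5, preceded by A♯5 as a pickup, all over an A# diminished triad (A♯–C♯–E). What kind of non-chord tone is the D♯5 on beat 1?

The harmony at that moment is A♯ diminished triad (A♯, C♯, E); D♯5 is not a chord tone.
It is approached by leap down from A♯5 and left by step up to E5.
Leap in, step out, metrically accented — an appoggiatura.

Appoggiatura.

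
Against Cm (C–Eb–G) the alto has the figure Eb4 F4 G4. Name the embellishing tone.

The harmony at that moment is C minor triad (C, Eb, G); F4 is not a chord tone.
It is approached by step up from Eb4 and left by step up to G4.
Step in, step out in the same direction — a passing tone.

F4 is a passing tone.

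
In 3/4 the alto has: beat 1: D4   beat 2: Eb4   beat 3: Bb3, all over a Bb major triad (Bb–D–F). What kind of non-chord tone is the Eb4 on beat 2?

The harmony at that moment is Bb major triad (Bb, D, F); Eb4 is not a chord tone.
It is approached by step up from D4 and left by leap down to Bb3.
Step in, leap out, on a weak beat — an escape tone.

Escape tone.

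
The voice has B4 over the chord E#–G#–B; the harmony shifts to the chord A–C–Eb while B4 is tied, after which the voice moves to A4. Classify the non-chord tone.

The harmony at that moment is A diminished triad (A, C, Eb); B4 is not a chord tone.
It is held over (the same pitch as the preceding B4) and left by step down to A4.
Held over from the previous chord and resolving down by step — a suspension.

B4 is a suspension.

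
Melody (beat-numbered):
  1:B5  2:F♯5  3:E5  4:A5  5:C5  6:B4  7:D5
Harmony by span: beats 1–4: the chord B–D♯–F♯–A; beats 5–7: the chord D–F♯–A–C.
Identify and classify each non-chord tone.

E5 (beat 3) — escape tone; B4 (beat 6) — escape tone.

The harmony at that moment is B dominant seventh chord (B, D♯, F♯, A); E5 is not a chord tone.
It is approached by step down from F♯5 and left by leap up to A5.
Step in, leap out — an escape tone.
The harmony at that moment is D dominant seventh chord (D, F♯, A, C); B4 is not a chord tone.
It is approached by step down from C5 and left by leap up to D5.
Step in, leap out — an escape tone.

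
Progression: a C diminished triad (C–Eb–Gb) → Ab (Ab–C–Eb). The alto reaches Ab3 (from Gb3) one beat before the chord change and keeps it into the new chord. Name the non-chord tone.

Ab3 is an anticipation.

The harmony at that moment is C diminished triad (C, Eb, Gb); Ab3 is not a chord tone.
It is approached by step up from Gb3 and then sustained as the same pitch into the next harmony.
Arriving early and becoming a chord tone when the harmony changes — an anticipation.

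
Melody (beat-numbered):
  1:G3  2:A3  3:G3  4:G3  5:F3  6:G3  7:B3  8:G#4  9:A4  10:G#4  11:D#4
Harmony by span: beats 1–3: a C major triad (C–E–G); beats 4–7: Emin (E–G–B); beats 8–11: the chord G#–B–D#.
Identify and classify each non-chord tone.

A3 (beat 2) — neighbor tone; F3 (beat 5) — neighbor tone; A4 (beat 9) — neighbor tone.

The harmony at that moment is C major triad (C, E, G); A3 is not a chord tone.
It is approached by step up from G3 and left by step down to G3.
Step away and step back to the same note — a neighbor tone (upper neighbor).
The harmony at that moment is E minor triad (E, G, B); F3 is not a chord tone.
It is approached by step down from G3 and left by step up to G3.
Step away and step back to the same note — a neighbor tone (lower neighbor).
The harmony at that moment is G# minor triad (G#, B, D#); A4 is not a chord tone.
It is approached by step up from G#4 and left by step down to G#4.
Step away and step back to the same note — a neighbor tone (upper neighbor).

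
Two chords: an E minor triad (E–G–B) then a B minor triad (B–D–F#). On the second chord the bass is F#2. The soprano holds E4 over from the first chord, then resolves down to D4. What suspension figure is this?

7–6 suspension.

At the second chord the bass is F#2. The suspended E4 lies a seventh above the bass; after resolving down by step to D4, the interval above the bass becomes a sixth.
Suspension figures are named by those two intervals: 7–6.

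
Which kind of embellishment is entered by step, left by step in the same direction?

Approach: by step. Departure: by step, continuing in the same direction.
Stepwise on both sides with no change of direction means the note fills in the space between two different chord tones — a passing tone. (Had it turned back to its starting note it would be a neighbor tone instead.)

Passing tone.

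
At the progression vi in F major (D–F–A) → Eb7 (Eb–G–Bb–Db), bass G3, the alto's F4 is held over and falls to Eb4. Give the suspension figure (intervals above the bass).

At the second chord the bass is G3. The suspended F4 lies a seventh above the bass; after resolving down by step to Eb4, the interval above the bass becomes a sixth.
Suspension figures are named by those two intervals: 7–6.

7–6 suspension.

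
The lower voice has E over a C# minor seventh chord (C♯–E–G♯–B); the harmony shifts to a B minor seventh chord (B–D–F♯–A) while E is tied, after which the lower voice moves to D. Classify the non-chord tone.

The harmony at that moment is B minor seventh chord (B, D, F♯, A); E is not a chord tone.
It is held over (the same pitch as the preceding E) and left by step down to D.
Held over from the previous chord and resolving down by step — a suspension.

E is a suspension.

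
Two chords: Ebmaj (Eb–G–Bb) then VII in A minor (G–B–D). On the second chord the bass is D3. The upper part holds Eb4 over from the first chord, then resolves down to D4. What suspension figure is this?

9–8 suspension.

At the second chord the bass is D3. The suspended Eb4 lies a ninth above the bass; after resolving down by step to D4, the interval above the bass becomes an octave.
Suspension figures are named by those two intervals: 9–8.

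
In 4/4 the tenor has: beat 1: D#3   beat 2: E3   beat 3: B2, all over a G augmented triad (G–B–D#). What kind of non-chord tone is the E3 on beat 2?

Escape tone.

The harmony at that moment is G augmented triad (G, B, D#); E3 is not a chord tone.
It is approached by step up from D#3 and left by leap down to B2.
Step in, leap out, on a weak beat — an escape tone.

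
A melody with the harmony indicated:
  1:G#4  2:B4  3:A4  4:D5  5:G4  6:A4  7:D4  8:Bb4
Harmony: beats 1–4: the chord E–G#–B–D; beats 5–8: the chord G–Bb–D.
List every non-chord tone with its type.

The harmony at that moment is E dominant seventh chord (E, G#, B, D); A4 is not a chord tone.
It is approached by step down from B4 and left by leap up to D5.
Step in, leap out — an escape tone.
The harmony at that moment is G minor triad (G, Bb, D); A4 is not a chord tone.
It is approached by step up from G4 and left by leap down to D4.
Step in, leap out — an escape tone.

A4 (beat 3) — escape tone; A4 (beat 6) — escape tone.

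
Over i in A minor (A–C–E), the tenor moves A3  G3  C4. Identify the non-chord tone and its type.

G3 is an escape tone.

The harmony at that moment is A minor triad (A, C, E); G3 is not a chord tone.
It is approached by step down from A3 and left by leap up to C4.
Step in, leap out — an escape tone.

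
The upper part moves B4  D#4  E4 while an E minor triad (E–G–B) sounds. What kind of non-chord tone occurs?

The harmony at that moment is E minor triad (E, G, B); D#4 is not a chord tone.
It is approached by leap down from B4 and left by step up to E4.
Leap in, step out — an appoggiatura.

D#4 is an appoggiatura.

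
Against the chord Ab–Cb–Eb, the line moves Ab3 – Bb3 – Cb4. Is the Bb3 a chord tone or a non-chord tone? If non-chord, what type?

Non-chord tone — a passing tone.

The harmony at that moment is Ab minor triad (Ab, Cb, Eb); Bb3 is not a chord tone.
It is approached by step up from Ab3 and left by step up to Cb4.
Step in, step out in the same direction — a passing tone.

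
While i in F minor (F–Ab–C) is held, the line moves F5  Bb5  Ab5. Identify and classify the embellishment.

Bb5 is an appoggiatura.

The harmony at that moment is F minor triad (F, Ab, C); Bb5 is not a chord tone.
It is approached by leap up from F5 and left by step down to Ab5.
Leap in, step out — an appoggiatura.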